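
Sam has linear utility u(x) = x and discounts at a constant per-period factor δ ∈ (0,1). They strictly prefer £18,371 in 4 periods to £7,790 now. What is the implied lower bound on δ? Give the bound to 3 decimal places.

The preference means 7790 < δ^4·18371.
Dividing by 18371: δ^4 > 0.42404. Both sides are positive, so the 4th root keeps the direction.
δ > (7790/18371)^(1/4) ≈ 0.807.

δ > 0.807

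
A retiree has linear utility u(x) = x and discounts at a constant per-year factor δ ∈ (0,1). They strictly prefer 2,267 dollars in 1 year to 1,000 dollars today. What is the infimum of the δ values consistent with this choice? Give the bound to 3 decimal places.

δ > 0.441

Comparing present values: 1000 < δ·2267.
Dividing through by 2267 gives δ > 0.44111.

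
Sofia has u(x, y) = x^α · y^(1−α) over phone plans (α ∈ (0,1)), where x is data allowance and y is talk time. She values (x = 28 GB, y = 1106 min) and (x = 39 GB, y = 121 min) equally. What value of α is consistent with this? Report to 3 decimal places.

The Cobb–Douglas utilities coincide, so 28^α·1106^(1−α) = 39^α·121^(1−α).
Taking logs: α·ln 28 + (1−α)·ln 1106 = α·ln 39 + (1−α)·ln 121, i.e. α·-0.331357 = (1−α)·-2.212715.
So α/(1−α) = (-2.212715)/(-0.331357) = 6.677737, and α = 6.677737/7.677737 ≈ 0.870.

α ≈ 0.870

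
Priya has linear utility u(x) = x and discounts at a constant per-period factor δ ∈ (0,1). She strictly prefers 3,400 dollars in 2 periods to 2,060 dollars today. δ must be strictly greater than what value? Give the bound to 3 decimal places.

δ > 0.778

Comparing present values: 2060 < δ^2·3400.
Hence δ^2 > 2060/3400 = 0.60588, and x ↦ x^(1/2) is increasing on (0,∞).
δ > 0.60588^(1/2) = 0.778.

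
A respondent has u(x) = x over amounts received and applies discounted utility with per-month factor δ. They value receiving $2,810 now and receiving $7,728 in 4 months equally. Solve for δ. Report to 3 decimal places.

δ ≈ 0.777

Equating discounted utilities: u(2810) = δ^4·u(7728) ⇒ δ^4 = u(2810)/u(7728).
With u(x) = x: δ^4 = 2810/7728 = 0.36361.
Hence δ = (0.36361)^(1/4) = 0.77653.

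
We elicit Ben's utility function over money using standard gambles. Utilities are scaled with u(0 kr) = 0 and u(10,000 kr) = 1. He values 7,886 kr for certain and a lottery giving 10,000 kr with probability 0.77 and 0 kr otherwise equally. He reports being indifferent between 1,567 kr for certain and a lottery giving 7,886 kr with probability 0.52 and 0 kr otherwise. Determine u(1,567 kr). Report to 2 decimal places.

0.40

The first gamble pins u(7,886 kr): it must equal 0.77·1 + 0.23·0 = 0.77.
Chaining: u(1,567 kr) = 0.52·0.77 + 0.48·0.00 = 0.4004.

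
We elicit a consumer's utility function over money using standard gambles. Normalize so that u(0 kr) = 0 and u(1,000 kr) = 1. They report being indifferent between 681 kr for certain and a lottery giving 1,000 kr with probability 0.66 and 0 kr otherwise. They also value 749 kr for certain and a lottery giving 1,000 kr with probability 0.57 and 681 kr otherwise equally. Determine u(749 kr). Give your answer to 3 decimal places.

The first gamble pins u(681 kr): it must equal 0.66·1 + 0.34·0 = 0.66.
Then u(749 kr) = 0.57·u(1,000 kr) + 0.43·u(681 kr) = 0.57·1.00 + 0.43·0.66 = 0.8538.

0.854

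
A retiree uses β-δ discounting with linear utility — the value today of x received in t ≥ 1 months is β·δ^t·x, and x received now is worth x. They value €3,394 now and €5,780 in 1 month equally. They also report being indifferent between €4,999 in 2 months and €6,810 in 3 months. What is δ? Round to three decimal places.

From the later pair, β·δ^2·4999 = β·δ^3·6810; dividing through, δ = 4999/6810 = 0.73407.

δ ≈ 0.734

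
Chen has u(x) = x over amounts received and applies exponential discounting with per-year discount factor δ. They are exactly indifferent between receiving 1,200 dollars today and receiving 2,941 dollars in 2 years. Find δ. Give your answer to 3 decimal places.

δ ≈ 0.639

Indifference means u(1200) = δ^2 · u(2941), so δ^2 = u(1200)/u(2941).
With u(x) = x: δ^2 = 1200/2941 = 0.40802.
Hence δ = (0.40802)^(1/2) = 0.63877.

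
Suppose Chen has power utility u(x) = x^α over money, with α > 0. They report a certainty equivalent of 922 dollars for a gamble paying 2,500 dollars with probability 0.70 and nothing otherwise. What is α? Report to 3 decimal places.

α ≈ 0.358

Since u(0) = 0, the lottery's EU is 0.70·2500^α.
Indifference: 922^α = 0.70·2500^α, so (922/2500)^α = 0.70.
Taking logs: α·ln(922/2500) = ln(0.70), so α = -0.356675 / -0.997501 ≈ 0.358.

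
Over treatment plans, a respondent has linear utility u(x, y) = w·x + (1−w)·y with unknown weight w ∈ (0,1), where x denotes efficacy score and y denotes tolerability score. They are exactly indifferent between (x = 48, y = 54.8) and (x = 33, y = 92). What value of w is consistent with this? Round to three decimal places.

u(48,54.8) = u(33,92) means w·48 + (1−w)·54.8 = w·33 + (1−w)·92.
w·(48−33) = (1−w)·(92−54.8), i.e. w·15 = (1−w)·37.2.
The marginal rate of substitution is 37.2/15, so w = 37.2/(15+37.2) = 0.713.

w = 0.713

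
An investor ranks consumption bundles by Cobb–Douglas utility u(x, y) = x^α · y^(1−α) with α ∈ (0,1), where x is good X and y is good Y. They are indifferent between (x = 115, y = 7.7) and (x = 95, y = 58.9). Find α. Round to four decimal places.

Set the two utilities equal: 115^α·7.7^(1−α) = 95^α·58.9^(1−α).
Taking logs: α·ln 115 + (1−α)·ln 7.7 = α·ln 95 + (1−α)·ln 58.9, i.e. α·0.1910552 = (1−α)·2.0346208.
Thus α·(2.2256760) = 2.0346208, so α = 2.0346208/2.2256760 ≈ 0.9142.

α ≈ 0.9142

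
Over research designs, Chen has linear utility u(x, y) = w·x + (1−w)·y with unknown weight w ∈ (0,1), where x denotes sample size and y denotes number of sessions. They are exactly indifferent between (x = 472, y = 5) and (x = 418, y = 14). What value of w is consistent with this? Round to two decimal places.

w = 0.14

u(472,5) = u(418,14) means w·472 + (1−w)·5 = w·418 + (1−w)·14.
w·(472−418) = (1−w)·(14−5), i.e. w·54 = (1−w)·9.
Hence w = 9/(54+9) = 9/63 = 0.14.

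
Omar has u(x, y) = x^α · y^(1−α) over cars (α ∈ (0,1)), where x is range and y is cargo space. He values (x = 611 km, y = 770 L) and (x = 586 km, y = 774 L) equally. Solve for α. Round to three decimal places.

Set the two utilities equal: 611^α·770^(1−α) = 586^α·774^(1−α).
Taking logs: α·ln 611 + (1−α)·ln 770 = α·ln 586 + (1−α)·ln 774, i.e. α·0.041777 = (1−α)·0.005181.
So α/(1−α) = (0.005181)/(0.041777) = 0.124016, and α = 0.124016/1.124016 ≈ 0.110.

α ≈ 0.110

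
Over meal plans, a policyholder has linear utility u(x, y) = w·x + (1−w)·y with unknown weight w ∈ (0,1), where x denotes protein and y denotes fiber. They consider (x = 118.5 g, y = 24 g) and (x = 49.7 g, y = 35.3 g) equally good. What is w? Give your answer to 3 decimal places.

w = 0.141

u(118.5,24) = u(49.7,35.3) means w·118.5 + (1−w)·24 = w·49.7 + (1−w)·35.3.
Rearranging, 68.8·w − 11.3·(1−w) = 0.
Hence w = 11.3/(68.8+11.3) = 11.3/80.1 = 0.141.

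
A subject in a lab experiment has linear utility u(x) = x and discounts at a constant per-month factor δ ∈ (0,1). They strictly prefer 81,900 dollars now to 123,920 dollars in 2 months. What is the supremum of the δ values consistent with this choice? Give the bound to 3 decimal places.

Comparing present values: 81900 > δ^2·123920.
So δ^2 < 81900/123920 = 0.66091; taking the square root of both positive sides preserves the inequality.
δ < (81900/123920)^(1/2) ≈ 0.813.

δ < 0.813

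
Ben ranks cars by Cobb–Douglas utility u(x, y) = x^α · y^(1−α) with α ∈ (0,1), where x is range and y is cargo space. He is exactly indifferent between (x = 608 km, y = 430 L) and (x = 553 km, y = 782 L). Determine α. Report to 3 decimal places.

α ≈ 0.863

Set the two utilities equal: 608^α·430^(1−α) = 553^α·782^(1−α).
Taking logs: α·ln 608 + (1−α)·ln 430 = α·ln 553 + (1−α)·ln 782, i.e. α·0.094817 = (1−α)·0.598070.
Thus α·(0.692887) = 0.598070, so α = 0.598070/0.692887 ≈ 0.863.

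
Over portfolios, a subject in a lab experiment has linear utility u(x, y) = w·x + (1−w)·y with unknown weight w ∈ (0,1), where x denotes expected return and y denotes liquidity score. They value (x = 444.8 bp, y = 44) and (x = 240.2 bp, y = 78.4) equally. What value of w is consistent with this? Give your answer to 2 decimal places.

Indifference: w·444.8 + (1−w)·44 = w·240.2 + (1−w)·78.4.
Rearranging, 204.6·w − 34.4·(1−w) = 0.
Hence w = 34.4/(204.6+34.4) = 34.4/239 = 0.14.

w = 0.14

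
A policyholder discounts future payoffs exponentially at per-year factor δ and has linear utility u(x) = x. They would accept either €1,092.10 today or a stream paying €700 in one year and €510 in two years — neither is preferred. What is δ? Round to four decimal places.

The stream is worth 700δ + 510δ² today, so 700δ + 510δ² = 1092.10.
Rearranged: 510δ² + 700δ − 1092.10 = 0.
The positive root is δ = [−700 + √(700² + 4·510·1092.10)] / (2·510) = (−700 + 1648.601)/1020 ≈ 0.9300.

δ ≈ 0.9300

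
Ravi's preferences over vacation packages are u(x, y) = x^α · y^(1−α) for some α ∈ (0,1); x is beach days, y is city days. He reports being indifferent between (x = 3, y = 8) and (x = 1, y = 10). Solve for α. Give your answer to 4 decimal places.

Set the two utilities equal: 3^α·8^(1−α) = 1^α·10^(1−α).
Taking logs: α·ln 3 + (1−α)·ln 8 = α·ln 1 + (1−α)·ln 10, i.e. α·1.0986123 = (1−α)·0.2231436.
So α/(1−α) = (0.2231436)/(1.0986123) = 0.2031141, and α = 0.2031141/1.2031141 ≈ 0.1688.

α ≈ 0.1688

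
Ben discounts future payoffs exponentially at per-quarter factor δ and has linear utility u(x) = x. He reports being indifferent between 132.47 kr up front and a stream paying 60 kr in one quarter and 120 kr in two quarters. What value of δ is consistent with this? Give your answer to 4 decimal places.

δ ≈ 0.8300

Present value of the stream is 60·δ + 120·δ². Indifference gives 60δ + 120δ² = 132.47.
Rearranged: 120δ² + 60δ − 132.47 = 0.
By the quadratic formula (taking the positive root), δ = (−60 + √67185.60) / 240 ≈ 0.8300.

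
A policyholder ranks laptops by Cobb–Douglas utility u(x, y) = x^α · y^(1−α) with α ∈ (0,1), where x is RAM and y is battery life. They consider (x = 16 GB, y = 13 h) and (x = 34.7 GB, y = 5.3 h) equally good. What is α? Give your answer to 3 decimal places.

α ≈ 0.537

Set the two utilities equal: 16^α·13^(1−α) = 34.7^α·5.3^(1−α).
Taking logs: α·ln 16 + (1−α)·ln 13 = α·ln 34.7 + (1−α)·ln 5.3, i.e. α·-0.774151 = (1−α)·-0.897243.
With A = -0.774151 and B = -0.897243: α·A = (1−α)·B, so α = B/(A+B) = -0.897243/-1.671394 ≈ 0.537.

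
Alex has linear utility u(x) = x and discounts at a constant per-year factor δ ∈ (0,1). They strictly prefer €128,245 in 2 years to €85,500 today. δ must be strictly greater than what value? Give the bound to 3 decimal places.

The preference means 85500 < δ^2·128245.
So δ^2 > 85500/128245 = 0.66669; taking the square root of both positive sides preserves the inequality.
δ > 0.66669^(1/2) = 0.817.

δ > 0.817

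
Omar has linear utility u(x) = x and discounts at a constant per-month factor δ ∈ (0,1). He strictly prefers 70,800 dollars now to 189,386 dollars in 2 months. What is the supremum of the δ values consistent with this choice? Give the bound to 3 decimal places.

The preference means 70800 > δ^2·189386.
Hence δ^2 < 70800/189386 = 0.37384, and x ↦ x^(1/2) is increasing on (0,∞).
δ < (70800/189386)^(1/2) ≈ 0.611.

δ < 0.611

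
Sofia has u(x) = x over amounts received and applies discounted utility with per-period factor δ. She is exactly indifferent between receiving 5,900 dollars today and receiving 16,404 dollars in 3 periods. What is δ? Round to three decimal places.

Equating discounted utilities: u(5900) = δ^3·u(16404) ⇒ δ^3 = u(5900)/u(16404).
With u(x) = x: δ^3 = 5900/16404 = 0.35967.
Hence δ = (0.35967)^(1/3) = 0.71116.

δ ≈ 0.711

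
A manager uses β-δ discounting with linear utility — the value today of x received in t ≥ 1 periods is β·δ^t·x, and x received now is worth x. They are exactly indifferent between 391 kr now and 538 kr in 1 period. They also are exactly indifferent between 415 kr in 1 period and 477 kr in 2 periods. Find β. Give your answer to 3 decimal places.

β ≈ 0.835

Both payoffs in the second observation are in the future, so β drops out: δ^1·415 = δ^2·477 ⇒ δ = 415/477 = 0.87002.
The first indifference: 391 = β·δ·538, so β = 391/(δ·538) = 391/(0.87002·538) ≈ 0.835.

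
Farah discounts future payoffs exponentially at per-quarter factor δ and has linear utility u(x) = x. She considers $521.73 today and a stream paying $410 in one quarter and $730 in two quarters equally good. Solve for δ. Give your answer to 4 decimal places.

The stream is worth 410δ + 730δ² today, so 410δ + 730δ² = 521.73.
Rearranged: 730δ² + 410δ − 521.73 = 0.
The positive root is δ = [−410 + √(410² + 4·730·521.73)] / (2·730) = (−410 + 1300.597)/1460 ≈ 0.6100.

δ ≈ 0.6100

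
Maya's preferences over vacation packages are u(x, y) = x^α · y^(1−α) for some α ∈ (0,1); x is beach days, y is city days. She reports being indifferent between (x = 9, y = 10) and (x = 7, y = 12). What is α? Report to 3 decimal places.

α ≈ 0.420

The Cobb–Douglas utilities coincide, so 9^α·10^(1−α) = 7^α·12^(1−α).
(9/7)^α = (12/10)^(1−α); take logs: α·ln(9/7) = (1−α)·ln(12/10), i.e. α·0.251314 = (1−α)·0.182322.
With A = 0.251314 and B = 0.182322: α·A = (1−α)·B, so α = B/(A+B) = 0.182322/0.433636 ≈ 0.420.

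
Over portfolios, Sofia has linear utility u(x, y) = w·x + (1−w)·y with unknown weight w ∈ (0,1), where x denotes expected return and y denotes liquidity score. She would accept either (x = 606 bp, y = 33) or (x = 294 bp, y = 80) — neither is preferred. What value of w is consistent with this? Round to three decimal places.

Indifference: w·606 + (1−w)·33 = w·294 + (1−w)·80.
Collecting terms: w·312 = (1−w)·47.
The marginal rate of substitution is 47/312, so w = 47/(312+47) = 0.131.

w = 0.131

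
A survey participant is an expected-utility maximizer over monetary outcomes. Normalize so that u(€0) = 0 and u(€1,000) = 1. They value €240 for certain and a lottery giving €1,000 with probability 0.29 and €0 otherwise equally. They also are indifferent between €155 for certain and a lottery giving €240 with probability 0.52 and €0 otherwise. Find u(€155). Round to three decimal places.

The first gamble pins u(€240): it must equal 0.29·1 + 0.71·0 = 0.29.
The second indifference gives u(€155) = 0.52·u(€240) + 0.48·u(€0) = 0.52·0.29 + 0.48·0.00 = 0.1508.

0.151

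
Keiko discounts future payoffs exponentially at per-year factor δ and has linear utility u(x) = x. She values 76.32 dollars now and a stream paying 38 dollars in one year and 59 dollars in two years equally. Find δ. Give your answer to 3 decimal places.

The stream is worth 38δ + 59δ² today, so 38δ + 59δ² = 76.32.
That is, 59δ² + 38δ − 76.32 = 0, a quadratic in δ.
δ = (−38 + √(38² + 4·59·76.32)) / (2·59) = (−38 + √19455.52) / 118 ≈ 0.860.

δ ≈ 0.860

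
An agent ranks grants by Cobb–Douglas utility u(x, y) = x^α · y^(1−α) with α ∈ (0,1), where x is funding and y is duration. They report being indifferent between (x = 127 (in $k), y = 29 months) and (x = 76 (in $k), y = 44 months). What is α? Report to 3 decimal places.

The Cobb–Douglas utilities coincide, so 127^α·29^(1−α) = 76^α·44^(1−α).
Rearrange to (127/76)^α = (44/29)^(1−α) and take logs: α·0.513454 = (1−α)·0.416894.
So α/(1−α) = (0.416894)/(0.513454) = 0.811940, and α = 0.811940/1.811940 ≈ 0.448.

α ≈ 0.448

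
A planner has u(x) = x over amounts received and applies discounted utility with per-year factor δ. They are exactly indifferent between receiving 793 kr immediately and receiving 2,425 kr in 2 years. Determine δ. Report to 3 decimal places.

Indifference means u(793) = δ^2 · u(2425), so δ^2 = u(793)/u(2425).
With u(x) = x: δ^2 = 793/2425 = 0.32701.
So δ = 0.32701^(1/2) ≈ 0.572.

δ ≈ 0.572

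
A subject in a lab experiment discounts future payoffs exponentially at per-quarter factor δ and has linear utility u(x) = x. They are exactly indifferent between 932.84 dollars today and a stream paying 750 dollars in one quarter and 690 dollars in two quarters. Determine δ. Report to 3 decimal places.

Equating present values: 932.84 = 750δ + 690δ².
Rearranged: 690δ² + 750δ − 932.84 = 0.
By the quadratic formula (taking the positive root), δ = (−750 + √3137138.40) / 1380 ≈ 0.740.

δ ≈ 0.740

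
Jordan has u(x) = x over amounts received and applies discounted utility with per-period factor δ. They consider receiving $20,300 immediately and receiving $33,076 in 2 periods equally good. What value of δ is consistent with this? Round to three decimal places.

The payoff in 2 periods is discounted by δ^2, so u(20300) = δ^2·u(33076) and δ^2 = u(20300)/u(33076).
With u(x) = x: δ^2 = 20300/33076 = 0.61374.
So δ = 0.61374^(1/2) ≈ 0.783.

δ ≈ 0.783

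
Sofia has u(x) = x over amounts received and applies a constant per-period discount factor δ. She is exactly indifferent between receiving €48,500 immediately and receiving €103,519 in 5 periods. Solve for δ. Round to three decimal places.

δ ≈ 0.859

Equating discounted utilities: u(48500) = δ^5·u(103519) ⇒ δ^5 = u(48500)/u(103519).
With u(x) = x: δ^5 = 48500/103519 = 0.46851.
Hence δ = (0.46851)^(1/5) = 0.85930.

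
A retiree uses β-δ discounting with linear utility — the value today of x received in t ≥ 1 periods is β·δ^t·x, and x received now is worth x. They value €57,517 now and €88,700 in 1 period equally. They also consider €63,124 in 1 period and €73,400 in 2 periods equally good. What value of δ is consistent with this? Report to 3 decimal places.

δ ≈ 0.860

Both payoffs in the second observation are in the future, so β drops out: δ^1·63124 = δ^2·73400 ⇒ δ = 63124/73400 = 0.86000.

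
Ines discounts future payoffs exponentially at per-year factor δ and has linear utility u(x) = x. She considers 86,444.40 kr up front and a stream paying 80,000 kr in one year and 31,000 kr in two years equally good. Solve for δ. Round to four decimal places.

δ ≈ 0.8200

Present value of the stream is 80000·δ + 31000·δ². Indifference gives 80000δ + 31000δ² = 86444.40.
Rearranged: 31000δ² + 80000δ − 86444.40 = 0.
The positive root is δ = [−80000 + √(80000² + 4·31000·86444.40)] / (2·31000) = (−80000 + 130840.000)/62000 ≈ 0.8200.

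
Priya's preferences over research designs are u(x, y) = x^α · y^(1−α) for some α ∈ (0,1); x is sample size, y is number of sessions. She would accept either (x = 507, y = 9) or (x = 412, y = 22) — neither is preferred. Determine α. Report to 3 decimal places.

α ≈ 0.812

Indifference: 507^α · 9^(1−α) = 412^α · 22^(1−α).
Rearrange to (507/412)^α = (22/9)^(1−α) and take logs: α·0.207488 = (1−α)·0.893818.
With A = 0.207488 and B = 0.893818: α·A = (1−α)·B, so α = B/(A+B) = 0.893818/1.101306 ≈ 0.812.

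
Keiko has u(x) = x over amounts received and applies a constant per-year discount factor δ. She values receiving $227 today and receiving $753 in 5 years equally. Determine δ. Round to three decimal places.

δ ≈ 0.787

Indifference means u(227) = δ^5 · u(753), so δ^5 = u(227)/u(753).
With u(x) = x: δ^5 = 227/753 = 0.30146.
Hence δ = (0.30146)^(1/5) = 0.78677.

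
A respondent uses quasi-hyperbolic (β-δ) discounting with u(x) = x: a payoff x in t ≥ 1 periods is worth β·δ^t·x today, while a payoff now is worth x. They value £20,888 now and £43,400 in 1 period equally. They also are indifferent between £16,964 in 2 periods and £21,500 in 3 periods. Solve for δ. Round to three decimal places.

δ ≈ 0.789

From the later pair, β·δ^2·16964 = β·δ^3·21500; dividing through, δ = 16964/21500 = 0.78902.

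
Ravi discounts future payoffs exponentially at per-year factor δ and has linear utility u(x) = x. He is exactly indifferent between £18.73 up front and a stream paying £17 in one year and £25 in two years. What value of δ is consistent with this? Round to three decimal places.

δ ≈ 0.590

Present value of the stream is 17·δ + 25·δ². Indifference gives 17δ + 25δ² = 18.73.
That is, 25δ² + 17δ − 18.73 = 0, a quadratic in δ.
The positive root is δ = [−17 + √(17² + 4·25·18.73)] / (2·25) = (−17 + 46.497)/50 ≈ 0.590.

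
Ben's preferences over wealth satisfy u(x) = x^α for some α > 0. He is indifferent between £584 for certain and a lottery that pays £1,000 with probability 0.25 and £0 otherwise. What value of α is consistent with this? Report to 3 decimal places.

α ≈ 2.577

EU(lottery) = 0.25·1000^α + 0.75·0 = 0.25·1000^α.
Equating: 584^α = 0.25·1000^α, i.e. 0.5840^α = 0.25.
α = ln(0.25) / ln(584/1000) = -1.386294/-0.537854 ≈ 2.577.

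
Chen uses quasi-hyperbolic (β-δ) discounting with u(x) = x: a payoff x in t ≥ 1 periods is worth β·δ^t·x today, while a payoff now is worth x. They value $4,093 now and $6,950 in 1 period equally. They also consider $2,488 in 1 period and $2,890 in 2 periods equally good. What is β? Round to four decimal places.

Both payoffs in the second observation are in the future, so β drops out: δ^1·2488 = δ^2·2890 ⇒ δ = 2488/2890 = 0.86090.
Substituting δ into 4093 = β·δ·6950: β = 4093/(5983.253) ≈ 0.6841.

β ≈ 0.6841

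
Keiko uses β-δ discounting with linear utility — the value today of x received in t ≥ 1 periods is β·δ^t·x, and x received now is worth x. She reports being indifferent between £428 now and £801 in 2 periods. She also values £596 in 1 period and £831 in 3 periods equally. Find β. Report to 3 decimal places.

β ≈ 0.745

Both payoffs in the second observation are in the future, so β drops out: δ^1·596 = δ^3·831 ⇒ δ^2 = 596/831 = 0.71721, so δ = 0.84688.
The first indifference: 428 = β·δ^2·801, so β = 428/(δ^2·801) = 428/(0.71721·801) ≈ 0.745.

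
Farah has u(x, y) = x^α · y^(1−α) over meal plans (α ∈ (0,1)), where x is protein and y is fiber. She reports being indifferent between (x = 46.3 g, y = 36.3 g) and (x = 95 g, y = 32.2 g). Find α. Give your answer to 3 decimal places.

The Cobb–Douglas utilities coincide, so 46.3^α·36.3^(1−α) = 95^α·32.2^(1−α).
(46.3/95)^α = (32.2/36.3)^(1−α); take logs: α·ln(46.3/95) = (1−α)·ln(32.2/36.3), i.e. α·-0.718735 = (1−α)·-0.119851.
So α/(1−α) = (-0.119851)/(-0.718735) = 0.166753, and α = 0.166753/1.166753 ≈ 0.143.

α ≈ 0.143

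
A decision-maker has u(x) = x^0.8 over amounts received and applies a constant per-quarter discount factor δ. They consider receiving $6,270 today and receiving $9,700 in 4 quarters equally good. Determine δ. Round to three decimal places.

δ ≈ 0.916

The payoff in 4 quarters is discounted by δ^4, so u(6270) = δ^4·u(9700) and δ^4 = u(6270)/u(9700).
Since u(x) = x^0.8, δ^4 = (6270/9700)^0.8 = 0.64639^0.8 = 0.70534.
So δ = 0.70534^(1/4) ≈ 0.916.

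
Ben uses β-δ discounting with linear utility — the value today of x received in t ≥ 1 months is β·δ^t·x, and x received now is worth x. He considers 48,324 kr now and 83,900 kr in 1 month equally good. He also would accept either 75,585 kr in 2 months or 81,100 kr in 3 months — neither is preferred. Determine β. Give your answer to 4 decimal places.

β ≈ 0.6180

The second indifference involves only future payoffs, so β cancels: β·δ^2·75585 = β·δ^3·81100, giving δ = 75585/81100 = 0.93200.
Substituting δ into 48324 = β·δ·83900: β = 48324/(78194.593) ≈ 0.6180.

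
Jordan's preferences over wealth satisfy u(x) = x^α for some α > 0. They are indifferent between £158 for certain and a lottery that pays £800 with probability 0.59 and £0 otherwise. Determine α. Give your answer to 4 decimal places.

Since u(0) = 0, the lottery's EU is 0.59·800^α.
Setting u(158) equal to that: 158^α = 0.59·800^α ⇒ (158/800)^α = 0.59.
Taking logs: α·ln(158/800) = ln(0.59), so α = -0.5276327 / -1.6220167 ≈ 0.3253.

α ≈ 0.3253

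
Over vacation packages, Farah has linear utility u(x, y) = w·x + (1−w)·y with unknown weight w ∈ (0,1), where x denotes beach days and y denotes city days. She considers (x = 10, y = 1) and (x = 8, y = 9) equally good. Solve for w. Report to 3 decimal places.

w = 0.800

u(10,1) = u(8,9) means w·10 + (1−w)·1 = w·8 + (1−w)·9.
Collecting terms: w·2 = (1−w)·8.
Hence w = 8/(2+8) = 8/10 = 0.800.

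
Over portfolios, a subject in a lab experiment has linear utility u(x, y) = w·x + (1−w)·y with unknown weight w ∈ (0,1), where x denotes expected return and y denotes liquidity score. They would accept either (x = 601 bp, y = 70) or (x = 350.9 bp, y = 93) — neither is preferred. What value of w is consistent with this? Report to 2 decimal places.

Indifference: w·601 + (1−w)·70 = w·350.9 + (1−w)·93.
w·(601−350.9) = (1−w)·(93−70), i.e. w·250.1 = (1−w)·23.
So w/(1−w) = 23/250.1 = 0.0920, giving w = 23/(250.1+23) = 0.08.

w = 0.08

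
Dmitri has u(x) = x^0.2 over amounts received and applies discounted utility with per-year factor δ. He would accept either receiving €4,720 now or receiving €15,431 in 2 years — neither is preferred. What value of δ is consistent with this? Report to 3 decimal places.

Equating discounted utilities: u(4720) = δ^2·u(15431) ⇒ δ^2 = u(4720)/u(15431).
With u(x) = x^0.2: δ^2 = 4720^0.2/15431^0.2 = (4720/15431)^0.2 = 0.78906.
So δ = 0.78906^(1/2) ≈ 0.888.

δ ≈ 0.888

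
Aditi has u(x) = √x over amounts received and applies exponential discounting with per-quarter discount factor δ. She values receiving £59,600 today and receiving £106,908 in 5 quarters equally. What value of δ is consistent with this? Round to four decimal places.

δ ≈ 0.9432

Equating discounted utilities: u(59600) = δ^5·u(106908) ⇒ δ^5 = u(59600)/u(106908).
Since u(x) = √x, δ^5 = √(59600/106908) = 0.74665.
Hence δ = (0.74665)^(1/5) = 0.943243.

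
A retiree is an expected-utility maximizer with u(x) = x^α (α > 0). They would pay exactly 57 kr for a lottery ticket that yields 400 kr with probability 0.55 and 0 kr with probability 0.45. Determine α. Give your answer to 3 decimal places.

α ≈ 0.307

EU(lottery) = 0.55·400^α + 0.45·0 = 0.55·400^α.
Setting u(57) equal to that: 57^α = 0.55·400^α ⇒ (57/400)^α = 0.55.
α = ln(0.55) / ln(57/400) = -0.597837/-1.948413 ≈ 0.307.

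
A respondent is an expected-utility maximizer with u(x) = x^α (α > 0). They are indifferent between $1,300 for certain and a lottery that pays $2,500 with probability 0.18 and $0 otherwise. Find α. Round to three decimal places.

Since u(0) = 0, the lottery's EU is 0.18·2500^α.
Indifference: 1300^α = 0.18·2500^α, so (1300/2500)^α = 0.18.
Take logs: α = ln 0.18 / ln(1300/2500) ≈ 2.62231.

α ≈ 2.622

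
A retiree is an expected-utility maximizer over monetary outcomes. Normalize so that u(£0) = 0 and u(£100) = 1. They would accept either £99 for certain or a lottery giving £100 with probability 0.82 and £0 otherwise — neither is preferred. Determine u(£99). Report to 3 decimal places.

By the standard-gamble method, u(£99) is just the indifference probability on the best outcome: 0.82.

0.820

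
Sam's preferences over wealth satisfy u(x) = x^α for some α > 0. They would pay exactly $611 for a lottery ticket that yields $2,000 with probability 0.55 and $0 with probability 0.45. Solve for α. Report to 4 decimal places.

Since u(0) = 0, the lottery's EU is 0.55·2000^α.
Setting u(611) equal to that: 611^α = 0.55·2000^α ⇒ (611/2000)^α = 0.55.
α = ln(0.55) / ln(611/2000) = -0.5978370/-1.1858055 ≈ 0.5042.

α ≈ 0.5042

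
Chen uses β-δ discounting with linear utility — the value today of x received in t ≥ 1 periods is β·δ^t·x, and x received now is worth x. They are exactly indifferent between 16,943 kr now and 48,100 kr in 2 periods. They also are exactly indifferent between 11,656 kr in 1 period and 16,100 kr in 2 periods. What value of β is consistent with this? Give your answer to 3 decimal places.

Both payoffs in the second observation are in the future, so β drops out: δ^1·11656 = δ^2·16100 ⇒ δ = 11656/16100 = 0.72398.
The first indifference: 16943 = β·δ^2·48100, so β = 16943/(δ^2·48100) = 16943/(0.52414·48100) ≈ 0.672.

β ≈ 0.672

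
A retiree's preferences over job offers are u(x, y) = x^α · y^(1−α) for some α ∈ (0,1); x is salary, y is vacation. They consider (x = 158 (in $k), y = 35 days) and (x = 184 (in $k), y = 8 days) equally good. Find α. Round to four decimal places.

α ≈ 0.9064

The Cobb–Douglas utilities coincide, so 158^α·35^(1−α) = 184^α·8^(1−α).
Rearrange to (158/184)^α = (8/35)^(1−α) and take logs: α·-0.1523407 = (1−α)·-1.4759065.
With A = -0.1523407 and B = -1.4759065: α·A = (1−α)·B, so α = B/(A+B) = -1.4759065/-1.6282472 ≈ 0.9064.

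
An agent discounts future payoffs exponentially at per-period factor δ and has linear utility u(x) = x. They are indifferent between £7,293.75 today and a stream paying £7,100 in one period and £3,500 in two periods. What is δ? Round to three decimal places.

δ ≈ 0.750

Present value of the stream is 7100·δ + 3500·δ². Indifference gives 7100δ + 3500δ² = 7293.75.
That is, 3500δ² + 7100δ − 7293.75 = 0, a quadratic in δ.
δ = (−7100 + √(7100² + 4·3500·7293.75)) / (2·3500) = (−7100 + √152522500.00) / 7000 ≈ 0.750.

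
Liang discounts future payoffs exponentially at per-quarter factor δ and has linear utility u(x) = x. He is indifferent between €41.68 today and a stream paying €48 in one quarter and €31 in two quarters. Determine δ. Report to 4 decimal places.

δ ≈ 0.6200

Equating present values: 41.68 = 48δ + 31δ².
That is, 31δ² + 48δ − 41.68 = 0, a quadratic in δ.
By the quadratic formula (taking the positive root), δ = (−48 + √7472.32) / 62 ≈ 0.6200.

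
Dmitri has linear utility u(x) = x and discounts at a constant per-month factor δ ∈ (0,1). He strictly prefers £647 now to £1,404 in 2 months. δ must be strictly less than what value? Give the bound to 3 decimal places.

δ < 0.679

Comparing present values: 647 > δ^2·1404.
So δ^2 < 647/1404 = 0.46083; taking the square root of both positive sides preserves the inequality.
δ < 0.46083^(1/2) = 0.679.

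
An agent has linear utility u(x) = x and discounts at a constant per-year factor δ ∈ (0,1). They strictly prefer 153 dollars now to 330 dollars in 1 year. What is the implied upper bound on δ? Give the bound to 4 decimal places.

Comparing present values: 153 > δ·330.
So δ < 153/330 = 0.46364.

δ < 0.4636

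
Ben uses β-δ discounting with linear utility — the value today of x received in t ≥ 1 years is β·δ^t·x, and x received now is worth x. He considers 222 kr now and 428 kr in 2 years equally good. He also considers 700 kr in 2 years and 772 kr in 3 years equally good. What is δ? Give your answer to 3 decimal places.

The second indifference involves only future payoffs, so β cancels: β·δ^2·700 = β·δ^3·772, giving δ = 700/772 = 0.90674.

δ ≈ 0.907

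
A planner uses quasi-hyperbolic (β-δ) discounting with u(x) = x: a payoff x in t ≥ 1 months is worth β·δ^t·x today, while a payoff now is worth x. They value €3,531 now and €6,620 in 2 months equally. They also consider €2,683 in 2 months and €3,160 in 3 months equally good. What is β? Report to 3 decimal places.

The second indifference involves only future payoffs, so β cancels: β·δ^2·2683 = β·δ^3·3160, giving δ = 2683/3160 = 0.84905.
The first indifference: 3531 = β·δ^2·6620, so β = 3531/(δ^2·6620) = 3531/(0.72089·6620) ≈ 0.740.

β ≈ 0.740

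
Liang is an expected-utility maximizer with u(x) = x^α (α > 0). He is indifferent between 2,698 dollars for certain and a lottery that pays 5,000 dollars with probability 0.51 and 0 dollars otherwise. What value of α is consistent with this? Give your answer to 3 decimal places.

α ≈ 1.091

The lottery's expected utility is 0.51·u(5000) + 0.49·u(0) = 0.51·5000^α (since u(0) = 0 for α > 0).
Equating: 2698^α = 0.51·5000^α, i.e. 0.5396^α = 0.51.
Take logs: α = ln 0.51 / ln(2698/5000) ≈ 1.09145.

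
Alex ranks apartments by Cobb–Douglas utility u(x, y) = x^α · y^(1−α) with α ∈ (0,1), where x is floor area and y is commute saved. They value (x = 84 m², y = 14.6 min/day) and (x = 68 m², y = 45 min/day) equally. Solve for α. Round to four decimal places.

The Cobb–Douglas utilities coincide, so 84^α·14.6^(1−α) = 68^α·45^(1−α).
(84/68)^α = (45/14.6)^(1−α); take logs: α·ln(84/68) = (1−α)·ln(45/14.6), i.e. α·0.2113091 = (1−α)·1.1256410.
Thus α·(1.3369501) = 1.1256410, so α = 1.1256410/1.3369501 ≈ 0.8419.

α ≈ 0.8419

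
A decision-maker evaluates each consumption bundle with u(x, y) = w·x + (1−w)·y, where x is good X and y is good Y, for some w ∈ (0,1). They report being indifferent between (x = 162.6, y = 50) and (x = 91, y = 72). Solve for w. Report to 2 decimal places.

u(162.6,50) = u(91,72) means w·162.6 + (1−w)·50 = w·91 + (1−w)·72.
Collecting terms: w·71.6 = (1−w)·22.
Hence w = 22/(71.6+22) = 22/93.6 = 0.24.

w = 0.24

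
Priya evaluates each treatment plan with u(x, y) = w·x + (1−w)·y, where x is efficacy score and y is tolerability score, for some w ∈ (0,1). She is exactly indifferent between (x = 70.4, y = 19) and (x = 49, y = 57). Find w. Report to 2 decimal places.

w = 0.64

u(70.4,19) = u(49,57) means w·70.4 + (1−w)·19 = w·49 + (1−w)·57.
w·(70.4−49) = (1−w)·(57−19), i.e. w·21.4 = (1−w)·38.
Hence w = 38/(21.4+38) = 38/59.4 = 0.64.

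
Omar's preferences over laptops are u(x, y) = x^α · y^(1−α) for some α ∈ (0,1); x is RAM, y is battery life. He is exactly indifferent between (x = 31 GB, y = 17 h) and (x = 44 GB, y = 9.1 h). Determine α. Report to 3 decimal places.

α ≈ 0.641

The Cobb–Douglas utilities coincide, so 31^α·17^(1−α) = 44^α·9.1^(1−α).
(31/44)^α = (9.1/17)^(1−α); take logs: α·ln(31/44) = (1−α)·ln(9.1/17), i.e. α·-0.350202 = (1−α)·-0.624939.
So α/(1−α) = (-0.624939)/(-0.350202) = 1.784510, and α = 1.784510/2.784510 ≈ 0.641.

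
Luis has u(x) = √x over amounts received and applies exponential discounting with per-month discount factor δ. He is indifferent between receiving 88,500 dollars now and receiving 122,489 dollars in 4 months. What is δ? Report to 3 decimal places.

Equating discounted utilities: u(88500) = δ^4·u(122489) ⇒ δ^4 = u(88500)/u(122489).
Since u(x) = √x, δ^4 = √(88500/122489) = 0.85001.
Taking the 4th root: δ = 0.85001^(1/4) ≈ 0.960.

δ ≈ 0.960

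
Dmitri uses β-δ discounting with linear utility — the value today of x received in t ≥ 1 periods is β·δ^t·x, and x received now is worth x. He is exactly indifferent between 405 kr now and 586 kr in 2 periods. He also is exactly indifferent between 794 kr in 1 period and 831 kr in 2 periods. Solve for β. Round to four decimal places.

β ≈ 0.7570

The second indifference involves only future payoffs, so β cancels: β·δ^1·794 = β·δ^2·831, giving δ = 794/831 = 0.95548.
Now use the now-vs-future pair: 405 = β·δ^2·586 gives β = 405/(0.91293·586) ≈ 0.7570.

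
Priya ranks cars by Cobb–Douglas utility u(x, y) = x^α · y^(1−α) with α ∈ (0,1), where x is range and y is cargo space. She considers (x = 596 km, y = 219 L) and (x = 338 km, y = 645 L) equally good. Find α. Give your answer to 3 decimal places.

Set the two utilities equal: 596^α·219^(1−α) = 338^α·645^(1−α).
Taking logs: α·ln 596 + (1−α)·ln 219 = α·ln 338 + (1−α)·ln 645, i.e. α·0.567195 = (1−α)·1.080179.
Thus α·(1.647374) = 1.080179, so α = 1.080179/1.647374 ≈ 0.656.

α ≈ 0.656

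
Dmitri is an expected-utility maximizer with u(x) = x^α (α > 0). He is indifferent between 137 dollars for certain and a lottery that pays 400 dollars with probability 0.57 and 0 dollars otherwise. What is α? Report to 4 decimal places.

The lottery's expected utility is 0.57·u(400) + 0.43·u(0) = 0.57·400^α (since u(0) = 0 for α > 0).
Equating: 137^α = 0.57·400^α, i.e. 0.3425^α = 0.57.
α = ln(0.57) / ln(137/400) = -0.5621189/-1.0714836 ≈ 0.5246.

α ≈ 0.5246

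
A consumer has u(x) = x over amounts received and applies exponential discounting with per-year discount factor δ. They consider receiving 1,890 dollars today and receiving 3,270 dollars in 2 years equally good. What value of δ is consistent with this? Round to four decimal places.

δ ≈ 0.7603

Indifference means u(1890) = δ^2 · u(3270), so δ^2 = u(1890)/u(3270).
With u(x) = x: δ^2 = 1890/3270 = 0.57798.
Taking the square root: δ = 0.57798^(1/2) ≈ 0.7603.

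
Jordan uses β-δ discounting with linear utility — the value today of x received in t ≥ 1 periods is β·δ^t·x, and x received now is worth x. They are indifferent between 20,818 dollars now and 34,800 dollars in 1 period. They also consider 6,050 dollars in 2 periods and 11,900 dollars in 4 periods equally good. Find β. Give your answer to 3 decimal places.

The second indifference involves only future payoffs, so β cancels: β·δ^2·6050 = β·δ^4·11900, giving δ^2 = 6050/11900 = 0.50840, so δ = 0.71302.
The first indifference: 20818 = β·δ·34800, so β = 20818/(δ·34800) = 20818/(0.71302·34800) ≈ 0.839.

β ≈ 0.839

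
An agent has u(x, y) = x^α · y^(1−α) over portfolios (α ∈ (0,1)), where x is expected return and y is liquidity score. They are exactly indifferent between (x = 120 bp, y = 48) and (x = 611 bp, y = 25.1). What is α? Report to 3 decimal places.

The Cobb–Douglas utilities coincide, so 120^α·48^(1−α) = 611^α·25.1^(1−α).
Rearrange to (120/611)^α = (25.1/48)^(1−α) and take logs: α·-1.627605 = (1−α)·-0.648333.
Thus α·(-2.275938) = -0.648333, so α = -0.648333/-2.275938 ≈ 0.285.

α ≈ 0.285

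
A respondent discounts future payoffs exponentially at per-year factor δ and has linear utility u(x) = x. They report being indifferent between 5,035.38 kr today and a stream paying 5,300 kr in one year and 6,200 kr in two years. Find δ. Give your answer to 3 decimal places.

The stream is worth 5300δ + 6200δ² today, so 5300δ + 6200δ² = 5035.38.
That is, 6200δ² + 5300δ − 5035.38 = 0, a quadratic in δ.
The positive root is δ = [−5300 + √(5300² + 4·6200·5035.38)] / (2·6200) = (−5300 + 12368.000)/12400 ≈ 0.570.

δ ≈ 0.570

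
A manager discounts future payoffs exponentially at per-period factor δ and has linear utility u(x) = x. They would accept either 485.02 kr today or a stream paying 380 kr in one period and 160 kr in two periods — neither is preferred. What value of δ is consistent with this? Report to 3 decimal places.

δ ≈ 0.920

The stream is worth 380δ + 160δ² today, so 380δ + 160δ² = 485.02.
So 160δ² + 380δ − 485.02 = 0.
The positive root is δ = [−380 + √(380² + 4·160·485.02)] / (2·160) = (−380 + 674.398)/320 ≈ 0.920.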